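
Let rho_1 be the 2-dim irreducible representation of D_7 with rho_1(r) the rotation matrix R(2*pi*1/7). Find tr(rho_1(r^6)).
chi_{rho_1}(r^6) = 2*cos(2*pi*1*6/7) = 2*cos(2*pi/7)

Proof sketch: rho_1(r^6) is rotation by angle 2*pi*1*6/7, whose trace is 2*cos(2*pi*1*6/7) = 2*cos(2*pi/7).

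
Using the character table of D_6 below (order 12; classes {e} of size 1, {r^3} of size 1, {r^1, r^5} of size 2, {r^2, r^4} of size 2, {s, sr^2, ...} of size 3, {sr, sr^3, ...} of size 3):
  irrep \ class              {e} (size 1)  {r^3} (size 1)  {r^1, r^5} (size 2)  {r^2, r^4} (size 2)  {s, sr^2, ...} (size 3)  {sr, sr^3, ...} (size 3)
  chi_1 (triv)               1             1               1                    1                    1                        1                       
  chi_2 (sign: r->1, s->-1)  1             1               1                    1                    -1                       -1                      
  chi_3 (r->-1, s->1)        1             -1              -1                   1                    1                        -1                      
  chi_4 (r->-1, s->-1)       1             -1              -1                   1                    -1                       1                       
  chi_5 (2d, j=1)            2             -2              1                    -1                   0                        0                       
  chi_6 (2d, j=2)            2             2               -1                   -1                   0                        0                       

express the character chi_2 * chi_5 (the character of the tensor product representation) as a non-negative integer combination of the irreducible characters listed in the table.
chi_2 tensor chi_5 = chi_5 (all other irreducibles have multiplicity 0).

Derivation: The character of a tensor product is the pointwise product (chi_2 * chi_5)(C) = chi_2(C) * chi_5(C):
  {e}: (1)*(2), {r^3}: (1)*(-2), {r^1, r^5}: (1)*(1), {r^2, r^4}: (1)*(-1), {s, sr^2, ...}: (-1)*(0), {sr, sr^3, ...}: (-1)*(0)
so (chi_2 * chi_5) takes values
  {e} -> 2, {r^3} -> -2, {r^1, r^5} -> 1, {r^2, r^4} -> -1, {s, sr^2, ...} -> 0, {sr, sr^3, ...} -> 0.
Now take the inner product of this character with each irreducible chi from the table, <chi_2*chi_5, chi> = (1/12) sum_C |C| (chi_2*chi_5)(C) conj(chi(C)):
  <chi_2*chi_5, chi_1> = (1/12)[1*(2)*conj(1) + 1*(-2)*conj(1) + 2*(1)*conj(1) + 2*(-1)*conj(1) + 3*(0)*conj(1) + 3*(0)*conj(1)]
      = (1/12)[(2) + (-2) + (2) + (-2) + (0) + (0)] = 0/12 = 0
  <chi_2*chi_5, chi_2> = (1/12)[1*(2)*conj(1) + 1*(-2)*conj(1) + 2*(1)*conj(1) + 2*(-1)*conj(1) + 3*(0)*conj(-1) + 3*(0)*conj(-1)]
      = (1/12)[(2) + (-2) + (2) + (-2) + (0) + (0)] = 0/12 = 0
  <chi_2*chi_5, chi_3> = (1/12)[1*(2)*conj(1) + 1*(-2)*conj(-1) + 2*(1)*conj(-1) + 2*(-1)*conj(1) + 3*(0)*conj(1) + 3*(0)*conj(-1)]
      = (1/12)[(2) + (2) + (-2) + (-2) + (0) + (0)] = 0/12 = 0
  <chi_2*chi_5, chi_4> = (1/12)[1*(2)*conj(1) + 1*(-2)*conj(-1) + 2*(1)*conj(-1) + 2*(-1)*conj(1) + 3*(0)*conj(-1) + 3*(0)*conj(1)]
      = (1/12)[(2) + (2) + (-2) + (-2) + (0) + (0)] = 0/12 = 0
  <chi_2*chi_5, chi_5> = (1/12)[1*(2)*conj(2) + 1*(-2)*conj(-2) + 2*(1)*conj(1) + 2*(-1)*conj(-1) + 3*(0)*conj(0) + 3*(0)*conj(0)]
      = (1/12)[(4) + (4) + (2) + (2) + (0) + (0)] = 12/12 = 1
  <chi_2*chi_5, chi_6> = (1/12)[1*(2)*conj(2) + 1*(-2)*conj(2) + 2*(1)*conj(-1) + 2*(-1)*conj(-1) + 3*(0)*conj(0) + 3*(0)*conj(0)]
      = (1/12)[(4) + (-4) + (-2) + (2) + (0) + (0)] = 0/12 = 0
Hence the multiplicities are chi_5: 1. Dimension check: dim(chi_2)*dim(chi_5) = 1*2 = 2 and sum (mult * dim) = 1*2 = 2.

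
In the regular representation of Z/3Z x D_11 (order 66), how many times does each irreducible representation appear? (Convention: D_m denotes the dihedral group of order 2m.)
Each irreducible V_i of dimension d_i appears with multiplicity d_i, i.e. rho_reg = (direct sum over all irreducibles V_i) d_i V_i. The irreducible dimensions for Z/3Z x D_11 are 1, 1, 1, 1, 1, 1, 2, 2, 2, 2, 2, 2, 2, 2, 2, 2, 2, 2, 2, 2, 2: 6 irreducibles of dimension 1, each with multiplicity 1; 15 irreducibles of dimension 2, each with multiplicity 2. Total dimension 6*1*1 + 15*2*2 = 66 = |G|.

Reasoning: General theorem: in the regular representation of a finite group G, each irreducible appears with multiplicity equal to its dimension. Check: dim(rho_reg) = sum d_i^2 = 1 + 1 + 1 + 1 + 1 + 1 + 4 + 4 + 4 + 4 + 4 + 4 + 4 + 4 + 4 + 4 + 4 + 4 + 4 + 4 + 4 = 66 = |G|.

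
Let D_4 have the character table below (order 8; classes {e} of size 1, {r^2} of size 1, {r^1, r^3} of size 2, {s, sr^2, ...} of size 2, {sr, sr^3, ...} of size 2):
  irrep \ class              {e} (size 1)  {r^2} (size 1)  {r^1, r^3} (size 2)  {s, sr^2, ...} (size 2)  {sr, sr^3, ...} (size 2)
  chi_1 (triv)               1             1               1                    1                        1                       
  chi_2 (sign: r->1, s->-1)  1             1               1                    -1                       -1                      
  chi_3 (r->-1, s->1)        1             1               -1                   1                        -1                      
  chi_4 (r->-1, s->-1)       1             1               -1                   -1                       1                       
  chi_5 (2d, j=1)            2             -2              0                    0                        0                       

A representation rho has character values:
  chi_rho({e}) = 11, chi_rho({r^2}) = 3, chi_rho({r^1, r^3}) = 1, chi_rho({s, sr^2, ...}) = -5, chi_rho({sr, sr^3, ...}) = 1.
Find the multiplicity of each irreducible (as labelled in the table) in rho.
Multiplicities: chi_1: 1, chi_2: 3, chi_3: 0, chi_4: 3, chi_5: 2.

Reasoning: Use <chi_rho, chi> = (1/|G|) sum_C |C| * chi_rho(C) * conj(chi(C)) with |G| = 8 for each irreducible chi in the table:
  <chi_rho, chi_1> = (1/8)[1*(11)*conj(1) + 1*(3)*conj(1) + 2*(1)*conj(1) + 2*(-5)*conj(1) + 2*(1)*conj(1)]
      = (1/8)[(11) + (3) + (2) + (-10) + (2)] = 8/8 = 1
  <chi_rho, chi_2> = (1/8)[1*(11)*conj(1) + 1*(3)*conj(1) + 2*(1)*conj(1) + 2*(-5)*conj(-1) + 2*(1)*conj(-1)]
      = (1/8)[(11) + (3) + (2) + (10) + (-2)] = 24/8 = 3
  <chi_rho, chi_3> = (1/8)[1*(11)*conj(1) + 1*(3)*conj(1) + 2*(1)*conj(-1) + 2*(-5)*conj(1) + 2*(1)*conj(-1)]
      = (1/8)[(11) + (3) + (-2) + (-10) + (-2)] = 0/8 = 0
  <chi_rho, chi_4> = (1/8)[1*(11)*conj(1) + 1*(3)*conj(1) + 2*(1)*conj(-1) + 2*(-5)*conj(-1) + 2*(1)*conj(1)]
      = (1/8)[(11) + (3) + (-2) + (10) + (2)] = 24/8 = 3
  <chi_rho, chi_5> = (1/8)[1*(11)*conj(2) + 1*(3)*conj(-2) + 2*(1)*conj(0) + 2*(-5)*conj(0) + 2*(1)*conj(0)]
      = (1/8)[(22) + (-6) + (0) + (0) + (0)] = 16/8 = 2
Dimension check: dim(rho) = sum (mult * dim) = 1*1 + 3*1 + 0*1 + 3*1 + 2*2 = 11 = chi_rho(e) = 11.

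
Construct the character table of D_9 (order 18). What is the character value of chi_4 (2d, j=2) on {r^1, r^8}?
Conjugacy classes: {e} of size 1, {r^1, r^8} of size 2, {r^2, r^7} of size 2, {r^3, r^6} of size 2, {r^4, r^5} of size 2, {s, sr, ..., sr^8} of size 9.
Character table:
  irrep \ class              {e} (size 1)  {r^1, r^8} (size 2)  {r^2, r^7} (size 2)  {r^3, r^6} (size 2)  {r^4, r^5} (size 2)  {s, sr, ..., sr^8} (size 9)
  chi_1 (triv)               1             1                    1                    1                    1                    1                          
  chi_2 (sign: r->1, s->-1)  1             1                    1                    1                    1                    -1                         
  chi_3 (2d, j=1)            2             2*cos(2*pi/9)        2*cos(4*pi/9)        -1                   -2*cos(pi/9)         0                          
  chi_4 (2d, j=2)            2             2*cos(4*pi/9)        -2*cos(pi/9)         -1                   2*cos(2*pi/9)        0                          
  chi_5 (2d, j=3)            2             -1                   -1                   2                    -1                   0                          
  chi_6 (2d, j=4)            2             -2*cos(pi/9)         2*cos(2*pi/9)        -1                   2*cos(4*pi/9)        0                          

Spot check: chi_4 (2d, j=2) on {r^1, r^8} = 2*cos(4*pi/9).

Solution. D_9 has order 2*9 = 18 with 6 conjugacy classes, hence 6 irreducibles. Sum of squared dims 1 + 1 + 4 + 4 + 4 + 4 = 18 = |G|. Linear characters come from the abelianisation; the 2-dimensional irreps have character r^k -> 2*cos(2*pi*j*k/9), reflections -> 0.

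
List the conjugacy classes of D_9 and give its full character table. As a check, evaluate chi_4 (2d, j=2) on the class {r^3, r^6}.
Conjugacy classes: {e} of size 1, {r^1, r^8} of size 2, {r^2, r^7} of size 2, {r^3, r^6} of size 2, {r^4, r^5} of size 2, {s, sr, ..., sr^8} of size 9.
Character table:
  irrep \ class              {e} (size 1)  {r^1, r^8} (size 2)  {r^2, r^7} (size 2)  {r^3, r^6} (size 2)  {r^4, r^5} (size 2)  {s, sr, ..., sr^8} (size 9)
  chi_1 (triv)               1             1                    1                    1                    1                    1                          
  chi_2 (sign: r->1, s->-1)  1             1                    1                    1                    1                    -1                         
  chi_3 (2d, j=1)            2             2*cos(2*pi/9)        2*cos(4*pi/9)        -1                   -2*cos(pi/9)         0                          
  chi_4 (2d, j=2)            2             2*cos(4*pi/9)        -2*cos(pi/9)         -1                   2*cos(2*pi/9)        0                          
  chi_5 (2d, j=3)            2             -1                   -1                   2                    -1                   0                          
  chi_6 (2d, j=4)            2             -2*cos(pi/9)         2*cos(2*pi/9)        -1                   2*cos(4*pi/9)        0                          

Spot check: chi_4 (2d, j=2) on {r^3, r^6} = -1.

Explanation: D_9 has order 2*9 = 18 with 6 conjugacy classes, hence 6 irreducibles. Sum of squared dims 1 + 1 + 4 + 4 + 4 + 4 = 18 = |G|. Linear characters come from the abelianisation; the 2-dimensional irreps have character r^k -> 2*cos(2*pi*j*k/9), reflections -> 0.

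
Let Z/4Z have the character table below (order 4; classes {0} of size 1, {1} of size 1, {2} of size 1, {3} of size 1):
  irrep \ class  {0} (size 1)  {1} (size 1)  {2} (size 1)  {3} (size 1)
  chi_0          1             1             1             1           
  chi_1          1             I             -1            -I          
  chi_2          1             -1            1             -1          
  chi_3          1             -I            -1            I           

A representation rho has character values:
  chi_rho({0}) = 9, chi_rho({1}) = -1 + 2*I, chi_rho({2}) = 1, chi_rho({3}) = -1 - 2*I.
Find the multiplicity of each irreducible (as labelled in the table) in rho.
Multiplicities: chi_0: 2, chi_1: 3, chi_2: 3, chi_3: 1.

Use <chi_rho, chi> = (1/|G|) sum_C |C| * chi_rho(C) * conj(chi(C)) with |G| = 4 for each irreducible chi in the table:
  <chi_rho, chi_0> = (1/4)[1*(9)*conj(1) + 1*(-1 + 2*I)*conj(1) + 1*(1)*conj(1) + 1*(-1 - 2*I)*conj(1)]
      = (1/4)[(9) + (-1 + 2*I) + (1) + (-1 - 2*I)] = 8/4 = 2
  <chi_rho, chi_1> = (1/4)[1*(9)*conj(1) + 1*(-1 + 2*I)*conj(I) + 1*(1)*conj(-1) + 1*(-1 - 2*I)*conj(-I)]
      = (1/4)[(9) + (2 + I) + (-1) + (2 - I)] = 12/4 = 3
  <chi_rho, chi_2> = (1/4)[1*(9)*conj(1) + 1*(-1 + 2*I)*conj(-1) + 1*(1)*conj(1) + 1*(-1 - 2*I)*conj(-1)]
      = (1/4)[(9) + (1 - 2*I) + (1) + (1 + 2*I)] = 12/4 = 3
  <chi_rho, chi_3> = (1/4)[1*(9)*conj(1) + 1*(-1 + 2*I)*conj(-I) + 1*(1)*conj(-1) + 1*(-1 - 2*I)*conj(I)]
      = (1/4)[(9) + (-2 - I) + (-1) + (-2 + I)] = 4/4 = 1
(Exp terms are combined using exp(i*s)*conj(exp(i*t)) = exp(i*(s-t)), and sums of them are collapsed using the identity that for every m > 1 the m distinct m-th roots of unity sum to 0, e.g. 1 + exp(2*I*pi/3) + exp(-2*I*pi/3) = 0.)
Dimension check: dim(rho) = sum (mult * dim) = 2*1 + 3*1 + 3*1 + 1*1 = 9 = chi_rho(e) = 9.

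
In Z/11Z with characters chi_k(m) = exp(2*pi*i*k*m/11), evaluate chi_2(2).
chi_2(2) = zeta_11^4 = exp(8*I*pi/11)

Explanation: chi_2(2) = zeta_11^(2*2) = zeta_11^4. Since zeta_11^11 = 1, this equals zeta_11^4 = exp(2*pi*i*4/11) = exp(8*I*pi/11).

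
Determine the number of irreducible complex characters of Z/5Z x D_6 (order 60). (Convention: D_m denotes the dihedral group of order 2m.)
30

Reasoning: The number of irreducible complex representations of a finite group equals its number of conjugacy classes. For a direct product, #classes(G x H) = #classes(G) * #classes(H). Z/5Z has 5 classes (abelian), D_6 has 6 classes, so 5 * 6 = 30, so Z/5Z x D_6 (order 60) has exactly 30 irreducible complex representations.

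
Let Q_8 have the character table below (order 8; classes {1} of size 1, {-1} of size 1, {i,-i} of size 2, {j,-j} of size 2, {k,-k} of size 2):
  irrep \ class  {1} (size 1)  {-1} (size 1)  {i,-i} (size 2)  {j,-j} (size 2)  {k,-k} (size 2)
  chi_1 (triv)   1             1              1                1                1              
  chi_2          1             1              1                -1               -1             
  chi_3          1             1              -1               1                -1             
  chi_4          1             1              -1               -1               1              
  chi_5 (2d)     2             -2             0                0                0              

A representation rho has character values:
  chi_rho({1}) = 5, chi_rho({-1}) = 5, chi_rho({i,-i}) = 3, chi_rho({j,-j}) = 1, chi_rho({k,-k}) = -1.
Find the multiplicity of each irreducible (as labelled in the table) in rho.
Multiplicities: chi_1: 2, chi_2: 2, chi_3: 1, chi_4: 0, chi_5: 0.

Argument: Use <chi_rho, chi> = (1/|G|) sum_C |C| * chi_rho(C) * conj(chi(C)) with |G| = 8 for each irreducible chi in the table:
  <chi_rho, chi_1> = (1/8)[1*(5)*conj(1) + 1*(5)*conj(1) + 2*(3)*conj(1) + 2*(1)*conj(1) + 2*(-1)*conj(1)]
      = (1/8)[(5) + (5) + (6) + (2) + (-2)] = 16/8 = 2
  <chi_rho, chi_2> = (1/8)[1*(5)*conj(1) + 1*(5)*conj(1) + 2*(3)*conj(1) + 2*(1)*conj(-1) + 2*(-1)*conj(-1)]
      = (1/8)[(5) + (5) + (6) + (-2) + (2)] = 16/8 = 2
  <chi_rho, chi_3> = (1/8)[1*(5)*conj(1) + 1*(5)*conj(1) + 2*(3)*conj(-1) + 2*(1)*conj(1) + 2*(-1)*conj(-1)]
      = (1/8)[(5) + (5) + (-6) + (2) + (2)] = 8/8 = 1
  <chi_rho, chi_4> = (1/8)[1*(5)*conj(1) + 1*(5)*conj(1) + 2*(3)*conj(-1) + 2*(1)*conj(-1) + 2*(-1)*conj(1)]
      = (1/8)[(5) + (5) + (-6) + (-2) + (-2)] = 0/8 = 0
  <chi_rho, chi_5> = (1/8)[1*(5)*conj(2) + 1*(5)*conj(-2) + 2*(3)*conj(0) + 2*(1)*conj(0) + 2*(-1)*conj(0)]
      = (1/8)[(10) + (-10) + (0) + (0) + (0)] = 0/8 = 0
Dimension check: dim(rho) = sum (mult * dim) = 2*1 + 2*1 + 1*1 + 0*1 + 0*2 = 5 = chi_rho(e) = 5.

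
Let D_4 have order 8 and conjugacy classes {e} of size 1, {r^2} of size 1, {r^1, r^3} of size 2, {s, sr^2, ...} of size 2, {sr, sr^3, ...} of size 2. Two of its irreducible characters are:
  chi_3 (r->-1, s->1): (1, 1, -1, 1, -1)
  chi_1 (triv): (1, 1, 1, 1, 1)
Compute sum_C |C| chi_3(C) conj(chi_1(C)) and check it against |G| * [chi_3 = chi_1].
Sum = 0; so <chi_3, chi_1> = 0 (distinct irreducibles are orthogonal).

Justification: Compute term by term over conjugacy classes (|C| * chi_3(C) * conj(chi_1(C))):
  1*(1)*conj(1) + 1*(1)*conj(1) + 2*(-1)*conj(1) + 2*(1)*conj(1) + 2*(-1)*conj(1)
  = (1) + (1) + (-2) + (2) + (-2)
  = 0.
Dividing by |G| = 8 gives 0/8 = 0, matching the row-orthogonality relation <chi_3, chi_1> = [chi_3 = chi_1].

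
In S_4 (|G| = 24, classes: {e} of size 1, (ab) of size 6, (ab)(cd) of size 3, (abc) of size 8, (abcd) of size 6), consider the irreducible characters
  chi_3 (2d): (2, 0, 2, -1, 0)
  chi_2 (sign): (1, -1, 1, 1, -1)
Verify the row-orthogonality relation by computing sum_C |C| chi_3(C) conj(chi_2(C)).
Sum = 0; so <chi_3, chi_2> = 0 (distinct irreducibles are orthogonal).

Reasoning: Compute term by term over conjugacy classes (|C| * chi_3(C) * conj(chi_2(C))):
  1*(2)*conj(1) + 6*(0)*conj(-1) + 3*(2)*conj(1) + 8*(-1)*conj(1) + 6*(0)*conj(-1)
  = (2) + (0) + (6) + (-8) + (0)
  = 0.
Dividing by |G| = 24 gives 0/24 = 0, matching the row-orthogonality relation <chi_3, chi_2> = [chi_3 = chi_2].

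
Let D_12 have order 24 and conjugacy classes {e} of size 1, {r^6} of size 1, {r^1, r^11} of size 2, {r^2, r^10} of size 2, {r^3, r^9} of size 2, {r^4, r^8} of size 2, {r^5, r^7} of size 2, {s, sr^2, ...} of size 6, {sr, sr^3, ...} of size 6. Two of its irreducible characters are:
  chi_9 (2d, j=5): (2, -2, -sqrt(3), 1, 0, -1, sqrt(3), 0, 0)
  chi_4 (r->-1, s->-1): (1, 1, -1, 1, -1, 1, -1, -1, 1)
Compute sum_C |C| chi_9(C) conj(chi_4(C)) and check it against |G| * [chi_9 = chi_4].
Sum = 0; so <chi_9, chi_4> = 0 (distinct irreducibles are orthogonal).

Reasoning: Compute term by term over conjugacy classes (|C| * chi_9(C) * conj(chi_4(C))):
  1*(2)*conj(1) + 1*(-2)*conj(1) + 2*(-sqrt(3))*conj(-1) + 2*(1)*conj(1) + 2*(0)*conj(-1) + 2*(-1)*conj(1) + 2*(sqrt(3))*conj(-1) + 6*(0)*conj(-1) + 6*(0)*conj(1)
  = (2) + (-2) + (2*sqrt(3)) + (2) + (0) + (-2) + (-2*sqrt(3)) + (0) + (0)
  = 0.
Dividing by |G| = 24 gives 0/24 = 0, matching the row-orthogonality relation <chi_9, chi_4> = [chi_9 = chi_4].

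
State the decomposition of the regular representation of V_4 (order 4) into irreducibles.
Each irreducible V_i of dimension d_i appears with multiplicity d_i, i.e. rho_reg = (direct sum over all irreducibles V_i) d_i V_i. The irreducible dimensions for V_4 are 1, 1, 1, 1: 4 irreducibles of dimension 1, each with multiplicity 1. Total dimension 4*1*1 = 4 = |G|.

Solution. General theorem: in the regular representation of a finite group G, each irreducible appears with multiplicity equal to its dimension. Check: dim(rho_reg) = sum d_i^2 = 1 + 1 + 1 + 1 = 4 = |G|.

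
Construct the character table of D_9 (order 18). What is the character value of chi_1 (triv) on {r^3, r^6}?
Conjugacy classes: {e} of size 1, {r^1, r^8} of size 2, {r^2, r^7} of size 2, {r^3, r^6} of size 2, {r^4, r^5} of size 2, {s, sr, ..., sr^8} of size 9.
Character table:
  irrep \ class              {e} (size 1)  {r^1, r^8} (size 2)  {r^2, r^7} (size 2)  {r^3, r^6} (size 2)  {r^4, r^5} (size 2)  {s, sr, ..., sr^8} (size 9)
  chi_1 (triv)               1             1                    1                    1                    1                    1                          
  chi_2 (sign: r->1, s->-1)  1             1                    1                    1                    1                    -1                         
  chi_3 (2d, j=1)            2             2*cos(2*pi/9)        2*cos(4*pi/9)        -1                   -2*cos(pi/9)         0                          
  chi_4 (2d, j=2)            2             2*cos(4*pi/9)        -2*cos(pi/9)         -1                   2*cos(2*pi/9)        0                          
  chi_5 (2d, j=3)            2             -1                   -1                   2                    -1                   0                          
  chi_6 (2d, j=4)            2             -2*cos(pi/9)         2*cos(2*pi/9)        -1                   2*cos(4*pi/9)        0                          

Spot check: chi_1 (triv) on {r^3, r^6} = 1.

Argument: D_9 has order 2*9 = 18 with 6 conjugacy classes, hence 6 irreducibles. Sum of squared dims 1 + 1 + 4 + 4 + 4 + 4 = 18 = |G|. Linear characters come from the abelianisation; the 2-dimensional irreps have character r^k -> 2*cos(2*pi*j*k/9), reflections -> 0.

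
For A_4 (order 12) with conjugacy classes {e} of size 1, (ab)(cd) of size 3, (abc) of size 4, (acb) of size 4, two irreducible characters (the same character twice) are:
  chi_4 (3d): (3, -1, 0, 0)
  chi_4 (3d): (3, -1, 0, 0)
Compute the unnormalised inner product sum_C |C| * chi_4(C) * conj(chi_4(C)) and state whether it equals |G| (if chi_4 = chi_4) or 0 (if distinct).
Sum = 12 = |G| = 12; so <chi_4, chi_4> = 1 (norm-1 confirms irreducibility).

Working: Compute term by term over conjugacy classes (|C| * chi_4(C) * conj(chi_4(C))):
  1*(3)*conj(3) + 3*(-1)*conj(-1) + 4*(0)*conj(0) + 4*(0)*conj(0)
  = (9) + (3) + (0) + (0)
  = 12.
(Exp terms are combined using exp(i*s)*conj(exp(i*t)) = exp(i*(s-t)), and sums of them are collapsed using the identity that for every m > 1 the m distinct m-th roots of unity sum to 0, e.g. 1 + exp(2*I*pi/3) + exp(-2*I*pi/3) = 0.)
Dividing by |G| = 12 gives 12/12 = 1, matching the row-orthogonality relation <chi_4, chi_4> = [chi_4 = chi_4].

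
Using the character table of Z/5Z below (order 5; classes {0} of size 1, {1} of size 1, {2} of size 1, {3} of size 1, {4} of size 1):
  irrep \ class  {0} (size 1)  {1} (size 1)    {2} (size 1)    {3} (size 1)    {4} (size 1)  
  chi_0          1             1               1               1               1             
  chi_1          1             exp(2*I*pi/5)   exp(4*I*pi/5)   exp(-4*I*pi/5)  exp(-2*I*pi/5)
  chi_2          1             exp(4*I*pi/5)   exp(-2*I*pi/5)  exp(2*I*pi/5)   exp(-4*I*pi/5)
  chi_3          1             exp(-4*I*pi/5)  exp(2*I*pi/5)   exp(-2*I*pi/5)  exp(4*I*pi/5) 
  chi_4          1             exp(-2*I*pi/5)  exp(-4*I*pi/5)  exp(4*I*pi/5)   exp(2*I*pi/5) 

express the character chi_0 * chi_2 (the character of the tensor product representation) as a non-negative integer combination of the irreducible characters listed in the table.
chi_0 tensor chi_2 = chi_2 (all other irreducibles have multiplicity 0).

Solution. The character of a tensor product is the pointwise product (chi_0 * chi_2)(C) = chi_0(C) * chi_2(C):
  {0}: (1)*(1), {1}: (1)*(exp(4*I*pi/5)), {2}: (1)*(exp(-2*I*pi/5)), {3}: (1)*(exp(2*I*pi/5)), {4}: (1)*(exp(-4*I*pi/5))
so (chi_0 * chi_2) takes values
  {0} -> 1, {1} -> exp(4*I*pi/5), {2} -> exp(-2*I*pi/5), {3} -> exp(2*I*pi/5), {4} -> exp(-4*I*pi/5).
Now take the inner product of this character with each irreducible chi from the table, <chi_0*chi_2, chi> = (1/5) sum_C |C| (chi_0*chi_2)(C) conj(chi(C)):
  <chi_0*chi_2, chi_0> = (1/5)[1*(1)*conj(1) + 1*(exp(4*I*pi/5))*conj(1) + 1*(exp(-2*I*pi/5))*conj(1) + 1*(exp(2*I*pi/5))*conj(1) + 1*(exp(-4*I*pi/5))*conj(1)]
      = (1/5)[(1) + (exp(4*I*pi/5)) + (exp(-2*I*pi/5)) + (exp(2*I*pi/5)) + (exp(-4*I*pi/5))] = 0/5 = 0
  <chi_0*chi_2, chi_1> = (1/5)[1*(1)*conj(1) + 1*(exp(4*I*pi/5))*conj(exp(2*I*pi/5)) + 1*(exp(-2*I*pi/5))*conj(exp(4*I*pi/5)) + 1*(exp(2*I*pi/5))*conj(exp(-4*I*pi/5)) + 1*(exp(-4*I*pi/5))*conj(exp(-2*I*pi/5))]
      = (1/5)[(1) + (exp(2*I*pi/5)) + (exp(4*I*pi/5)) + (exp(-4*I*pi/5)) + (exp(-2*I*pi/5))] = 0/5 = 0
  <chi_0*chi_2, chi_2> = (1/5)[1*(1)*conj(1) + 1*(exp(4*I*pi/5))*conj(exp(4*I*pi/5)) + 1*(exp(-2*I*pi/5))*conj(exp(-2*I*pi/5)) + 1*(exp(2*I*pi/5))*conj(exp(2*I*pi/5)) + 1*(exp(-4*I*pi/5))*conj(exp(-4*I*pi/5))]
      = (1/5)[(1) + (1) + (1) + (1) + (1)] = 5/5 = 1
  <chi_0*chi_2, chi_3> = (1/5)[1*(1)*conj(1) + 1*(exp(4*I*pi/5))*conj(exp(-4*I*pi/5)) + 1*(exp(-2*I*pi/5))*conj(exp(2*I*pi/5)) + 1*(exp(2*I*pi/5))*conj(exp(-2*I*pi/5)) + 1*(exp(-4*I*pi/5))*conj(exp(4*I*pi/5))]
      = (1/5)[(1) + (exp(-2*I*pi/5)) + (exp(-4*I*pi/5)) + (exp(4*I*pi/5)) + (exp(2*I*pi/5))] = 0/5 = 0
  <chi_0*chi_2, chi_4> = (1/5)[1*(1)*conj(1) + 1*(exp(4*I*pi/5))*conj(exp(-2*I*pi/5)) + 1*(exp(-2*I*pi/5))*conj(exp(-4*I*pi/5)) + 1*(exp(2*I*pi/5))*conj(exp(4*I*pi/5)) + 1*(exp(-4*I*pi/5))*conj(exp(2*I*pi/5))]
      = (1/5)[(1) + (exp(-4*I*pi/5)) + (exp(2*I*pi/5)) + (exp(-2*I*pi/5)) + (exp(4*I*pi/5))] = 0/5 = 0
(Exp terms are combined using exp(i*s)*conj(exp(i*t)) = exp(i*(s-t)), and sums of them are collapsed using the identity that for every m > 1 the m distinct m-th roots of unity sum to 0, e.g. 1 + exp(2*I*pi/3) + exp(-2*I*pi/3) = 0.)
Hence the multiplicities are chi_2: 1. Dimension check: dim(chi_0)*dim(chi_2) = 1*1 = 1 and sum (mult * dim) = 1*1 = 1.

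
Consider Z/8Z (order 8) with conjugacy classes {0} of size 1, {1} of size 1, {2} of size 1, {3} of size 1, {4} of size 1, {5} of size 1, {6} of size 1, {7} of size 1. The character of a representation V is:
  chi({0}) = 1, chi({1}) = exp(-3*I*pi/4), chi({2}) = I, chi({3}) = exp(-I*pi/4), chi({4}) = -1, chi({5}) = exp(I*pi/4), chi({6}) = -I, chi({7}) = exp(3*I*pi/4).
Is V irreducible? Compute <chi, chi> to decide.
Irreducible: <chi, chi> = 1.

Proof sketch: <chi, chi> = (1/|G|) sum_C |C| * |chi(C)|^2 = (1/8)[1*|1|^2 + 1*|exp(-3*I*pi/4)|^2 + 1*|I|^2 + 1*|exp(-I*pi/4)|^2 + 1*|-1|^2 + 1*|exp(I*pi/4)|^2 + 1*|-I|^2 + 1*|exp(3*I*pi/4)|^2]
  = (1/8)[(1) + (1) + (1) + (1) + (1) + (1) + (1) + (1)] = 8/8 = 1.
(Exp terms are combined using exp(i*s)*conj(exp(i*t)) = exp(i*(s-t)), and sums of them are collapsed using the identity that for every m > 1 the m distinct m-th roots of unity sum to 0, e.g. 1 + exp(2*I*pi/3) + exp(-2*I*pi/3) = 0.)
A character is irreducible iff <chi, chi> = 1, so this representation is irreducible.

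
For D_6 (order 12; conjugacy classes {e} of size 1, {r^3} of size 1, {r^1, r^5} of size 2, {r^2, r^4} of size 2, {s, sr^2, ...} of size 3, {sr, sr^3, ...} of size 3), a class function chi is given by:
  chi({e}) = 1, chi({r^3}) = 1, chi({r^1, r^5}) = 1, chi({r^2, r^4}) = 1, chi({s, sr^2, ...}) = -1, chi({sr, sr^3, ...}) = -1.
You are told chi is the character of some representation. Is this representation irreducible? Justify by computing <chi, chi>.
Irreducible: <chi, chi> = 1.

Reasoning: <chi, chi> = (1/|G|) sum_C |C| * |chi(C)|^2 = (1/12)[1*|1|^2 + 1*|1|^2 + 2*|1|^2 + 2*|1|^2 + 3*|-1|^2 + 3*|-1|^2]
  = (1/12)[(1) + (1) + (2) + (2) + (3) + (3)] = 12/12 = 1.
A character is irreducible iff <chi, chi> = 1, so this representation is irreducible.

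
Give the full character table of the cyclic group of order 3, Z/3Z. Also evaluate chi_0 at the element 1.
Character table of Z/3Z (irreps indexed chi_0,...,chi_2 with chi_k(m) = zeta_3^(k*m), zeta_3 = exp(2*pi*i/3)):
  irrep \ class  {0} (size 1)  {1} (size 1)    {2} (size 1)  
  chi_0          1             1               1             
  chi_1          1             exp(2*I*pi/3)   exp(-2*I*pi/3)
  chi_2          1             exp(-2*I*pi/3)  exp(2*I*pi/3) 

Spot check: chi_0(1) = zeta_3^(0*1) = zeta_3^0 = 1.

Explanation: Z/3Z is abelian, so all 3 irreducible complex representations are 1-dimensional. They are given by chi_k(m) = zeta_3^(k*m) for k = 0,...,2. Row orthogonality: sum_m chi_k(m) conj(chi_l(m)) = 3 * [k = l].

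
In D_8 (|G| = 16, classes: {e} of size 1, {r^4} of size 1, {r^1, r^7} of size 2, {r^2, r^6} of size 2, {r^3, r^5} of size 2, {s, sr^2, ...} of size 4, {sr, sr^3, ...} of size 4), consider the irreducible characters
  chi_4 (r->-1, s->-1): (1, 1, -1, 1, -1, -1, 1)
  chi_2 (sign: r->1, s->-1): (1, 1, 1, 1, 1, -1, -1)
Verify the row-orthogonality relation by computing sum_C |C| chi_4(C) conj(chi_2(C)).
Sum = 0; so <chi_4, chi_2> = 0 (distinct irreducibles are orthogonal).

Derivation: Compute term by term over conjugacy classes (|C| * chi_4(C) * conj(chi_2(C))):
  1*(1)*conj(1) + 1*(1)*conj(1) + 2*(-1)*conj(1) + 2*(1)*conj(1) + 2*(-1)*conj(1) + 4*(-1)*conj(-1) + 4*(1)*conj(-1)
  = (1) + (1) + (-2) + (2) + (-2) + (4) + (-4)
  = 0.
Dividing by |G| = 16 gives 0/16 = 0, matching the row-orthogonality relation <chi_4, chi_2> = [chi_4 = chi_2].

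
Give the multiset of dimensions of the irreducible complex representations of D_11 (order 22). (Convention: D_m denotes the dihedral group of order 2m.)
Dimensions: 1, 1, 2, 2, 2, 2, 2

There are 7 irreducibles (= number of conjugacy classes). Their dimensions d_i satisfy sum d_i^2 = |G| = 22: 1 + 1 + 4 + 4 + 4 + 4 + 4 = 22.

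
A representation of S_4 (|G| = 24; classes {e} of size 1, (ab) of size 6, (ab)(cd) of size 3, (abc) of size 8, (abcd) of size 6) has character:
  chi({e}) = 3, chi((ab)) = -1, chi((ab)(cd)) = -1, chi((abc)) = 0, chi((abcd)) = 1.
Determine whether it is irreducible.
Irreducible: <chi, chi> = 1.

Proof sketch: <chi, chi> = (1/|G|) sum_C |C| * |chi(C)|^2 = (1/24)[1*|3|^2 + 6*|-1|^2 + 3*|-1|^2 + 8*|0|^2 + 6*|1|^2]
  = (1/24)[(9) + (6) + (3) + (0) + (6)] = 24/24 = 1.
A character is irreducible iff <chi, chi> = 1, so this representation is irreducible.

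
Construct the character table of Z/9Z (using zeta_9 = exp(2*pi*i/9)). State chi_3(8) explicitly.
Character table of Z/9Z (irreps indexed chi_0,...,chi_8 with chi_k(m) = zeta_9^(k*m), zeta_9 = exp(2*pi*i/9)):
  irrep \ class  {0} (size 1)  {1} (size 1)    {2} (size 1)    {3} (size 1)    {4} (size 1)    {5} (size 1)    {6} (size 1)    {7} (size 1)    {8} (size 1)  
  chi_0          1             1               1               1               1               1               1               1               1             
  chi_1          1             exp(2*I*pi/9)   exp(4*I*pi/9)   exp(2*I*pi/3)   exp(8*I*pi/9)   exp(-8*I*pi/9)  exp(-2*I*pi/3)  exp(-4*I*pi/9)  exp(-2*I*pi/9)
  chi_2          1             exp(4*I*pi/9)   exp(8*I*pi/9)   exp(-2*I*pi/3)  exp(-2*I*pi/9)  exp(2*I*pi/9)   exp(2*I*pi/3)   exp(-8*I*pi/9)  exp(-4*I*pi/9)
  chi_3          1             exp(2*I*pi/3)   exp(-2*I*pi/3)  1               exp(2*I*pi/3)   exp(-2*I*pi/3)  1               exp(2*I*pi/3)   exp(-2*I*pi/3)
  chi_4          1             exp(8*I*pi/9)   exp(-2*I*pi/9)  exp(2*I*pi/3)   exp(-4*I*pi/9)  exp(4*I*pi/9)   exp(-2*I*pi/3)  exp(2*I*pi/9)   exp(-8*I*pi/9)
  chi_5          1             exp(-8*I*pi/9)  exp(2*I*pi/9)   exp(-2*I*pi/3)  exp(4*I*pi/9)   exp(-4*I*pi/9)  exp(2*I*pi/3)   exp(-2*I*pi/9)  exp(8*I*pi/9) 
  chi_6          1             exp(-2*I*pi/3)  exp(2*I*pi/3)   1               exp(-2*I*pi/3)  exp(2*I*pi/3)   1               exp(-2*I*pi/3)  exp(2*I*pi/3) 
  chi_7          1             exp(-4*I*pi/9)  exp(-8*I*pi/9)  exp(2*I*pi/3)   exp(2*I*pi/9)   exp(-2*I*pi/9)  exp(-2*I*pi/3)  exp(8*I*pi/9)   exp(4*I*pi/9) 
  chi_8          1             exp(-2*I*pi/9)  exp(-4*I*pi/9)  exp(-2*I*pi/3)  exp(-8*I*pi/9)  exp(8*I*pi/9)   exp(2*I*pi/3)   exp(4*I*pi/9)   exp(2*I*pi/9) 

Spot check: chi_3(8) = zeta_9^(3*8) = zeta_9^24 = exp(-2*I*pi/3).

Proof sketch: Z/9Z is abelian, so all 9 irreducible complex representations are 1-dimensional. They are given by chi_k(m) = zeta_9^(k*m) for k = 0,...,8. Row orthogonality: sum_m chi_k(m) conj(chi_l(m)) = 9 * [k = l].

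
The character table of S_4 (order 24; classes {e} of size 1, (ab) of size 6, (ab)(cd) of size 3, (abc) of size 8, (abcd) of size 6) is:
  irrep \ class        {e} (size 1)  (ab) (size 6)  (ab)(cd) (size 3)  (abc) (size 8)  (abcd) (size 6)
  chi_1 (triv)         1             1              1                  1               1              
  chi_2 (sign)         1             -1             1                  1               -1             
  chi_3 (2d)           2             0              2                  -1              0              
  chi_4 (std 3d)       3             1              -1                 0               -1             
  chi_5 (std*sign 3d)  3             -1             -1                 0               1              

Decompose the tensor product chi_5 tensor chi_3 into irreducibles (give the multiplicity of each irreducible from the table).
chi_5 tensor chi_3 = chi_4 + chi_5 (all other irreducibles have multiplicity 0).

Derivation: The character of a tensor product is the pointwise product (chi_5 * chi_3)(C) = chi_5(C) * chi_3(C):
  {e}: (3)*(2), (ab): (-1)*(0), (ab)(cd): (-1)*(2), (abc): (0)*(-1), (abcd): (1)*(0)
so (chi_5 * chi_3) takes values
  {e} -> 6, (ab) -> 0, (ab)(cd) -> -2, (abc) -> 0, (abcd) -> 0.
Now take the inner product of this character with each irreducible chi from the table, <chi_5*chi_3, chi> = (1/24) sum_C |C| (chi_5*chi_3)(C) conj(chi(C)):
  <chi_5*chi_3, chi_1> = (1/24)[1*(6)*conj(1) + 6*(0)*conj(1) + 3*(-2)*conj(1) + 8*(0)*conj(1) + 6*(0)*conj(1)]
      = (1/24)[(6) + (0) + (-6) + (0) + (0)] = 0/24 = 0
  <chi_5*chi_3, chi_2> = (1/24)[1*(6)*conj(1) + 6*(0)*conj(-1) + 3*(-2)*conj(1) + 8*(0)*conj(1) + 6*(0)*conj(-1)]
      = (1/24)[(6) + (0) + (-6) + (0) + (0)] = 0/24 = 0
  <chi_5*chi_3, chi_3> = (1/24)[1*(6)*conj(2) + 6*(0)*conj(0) + 3*(-2)*conj(2) + 8*(0)*conj(-1) + 6*(0)*conj(0)]
      = (1/24)[(12) + (0) + (-12) + (0) + (0)] = 0/24 = 0
  <chi_5*chi_3, chi_4> = (1/24)[1*(6)*conj(3) + 6*(0)*conj(1) + 3*(-2)*conj(-1) + 8*(0)*conj(0) + 6*(0)*conj(-1)]
      = (1/24)[(18) + (0) + (6) + (0) + (0)] = 24/24 = 1
  <chi_5*chi_3, chi_5> = (1/24)[1*(6)*conj(3) + 6*(0)*conj(-1) + 3*(-2)*conj(-1) + 8*(0)*conj(0) + 6*(0)*conj(1)]
      = (1/24)[(18) + (0) + (6) + (0) + (0)] = 24/24 = 1
Hence the multiplicities are chi_4: 1, chi_5: 1. Dimension check: dim(chi_5)*dim(chi_3) = 3*2 = 6 and sum (mult * dim) = 1*3 + 1*3 = 6.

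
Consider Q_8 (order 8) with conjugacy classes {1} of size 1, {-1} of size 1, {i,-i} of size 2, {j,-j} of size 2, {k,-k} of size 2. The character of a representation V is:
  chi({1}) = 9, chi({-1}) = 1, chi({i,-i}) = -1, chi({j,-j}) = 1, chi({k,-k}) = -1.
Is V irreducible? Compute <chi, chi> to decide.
Not irreducible (reducible): <chi, chi> = 11 > 1.

Explanation: <chi, chi> = (1/|G|) sum_C |C| * |chi(C)|^2 = (1/8)[1*|9|^2 + 1*|1|^2 + 2*|-1|^2 + 2*|1|^2 + 2*|-1|^2]
  = (1/8)[(81) + (1) + (2) + (2) + (2)] = 88/8 = 11.
A character is irreducible iff <chi, chi> = 1, so this representation is reducible.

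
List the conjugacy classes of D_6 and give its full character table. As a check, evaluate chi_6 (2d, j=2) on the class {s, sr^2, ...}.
Conjugacy classes: {e} of size 1, {r^3} of size 1, {r^1, r^5} of size 2, {r^2, r^4} of size 2, {s, sr^2, ...} of size 3, {sr, sr^3, ...} of size 3.
Character table:
  irrep \ class              {e} (size 1)  {r^3} (size 1)  {r^1, r^5} (size 2)  {r^2, r^4} (size 2)  {s, sr^2, ...} (size 3)  {sr, sr^3, ...} (size 3)
  chi_1 (triv)               1             1               1                    1                    1                        1                       
  chi_2 (sign: r->1, s->-1)  1             1               1                    1                    -1                       -1                      
  chi_3 (r->-1, s->1)        1             -1              -1                   1                    1                        -1                      
  chi_4 (r->-1, s->-1)       1             -1              -1                   1                    -1                       1                       
  chi_5 (2d, j=1)            2             -2              1                    -1                   0                        0                       
  chi_6 (2d, j=2)            2             2               -1                   -1                   0                        0                       

Spot check: chi_6 (2d, j=2) on {s, sr^2, ...} = 0.

D_6 has order 2*6 = 12 with 6 conjugacy classes, hence 6 irreducibles. Sum of squared dims 1 + 1 + 1 + 1 + 4 + 4 = 12 = |G|. Linear characters come from the abelianisation; the 2-dimensional irreps have character r^k -> 2*cos(2*pi*j*k/6), reflections -> 0.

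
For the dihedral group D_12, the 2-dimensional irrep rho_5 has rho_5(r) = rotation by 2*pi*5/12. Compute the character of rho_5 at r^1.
chi_{rho_5}(r^1) = 2*cos(2*pi*5*1/12) = -sqrt(3)

Derivation: rho_5(r^1) is rotation by angle 2*pi*5*1/12, whose trace is 2*cos(2*pi*5*1/12) = -sqrt(3).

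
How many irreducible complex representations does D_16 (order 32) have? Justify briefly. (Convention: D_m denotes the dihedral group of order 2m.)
11

Why: The number of irreducible complex representations of a finite group equals its number of conjugacy classes. D_16 has 11 conjugacy classes (n/2 + 3 for n even), so D_16 (order 32) has exactly 11 irreducible complex representations.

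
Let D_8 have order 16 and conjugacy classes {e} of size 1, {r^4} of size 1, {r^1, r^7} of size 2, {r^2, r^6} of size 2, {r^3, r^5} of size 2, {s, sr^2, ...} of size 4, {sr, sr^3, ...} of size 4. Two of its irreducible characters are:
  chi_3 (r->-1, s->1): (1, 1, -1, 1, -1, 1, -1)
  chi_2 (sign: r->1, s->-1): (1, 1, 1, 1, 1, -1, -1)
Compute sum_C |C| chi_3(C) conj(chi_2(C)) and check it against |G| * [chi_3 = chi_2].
Sum = 0; so <chi_3, chi_2> = 0 (distinct irreducibles are orthogonal).

Proof sketch: Compute term by term over conjugacy classes (|C| * chi_3(C) * conj(chi_2(C))):
  1*(1)*conj(1) + 1*(1)*conj(1) + 2*(-1)*conj(1) + 2*(1)*conj(1) + 2*(-1)*conj(1) + 4*(1)*conj(-1) + 4*(-1)*conj(-1)
  = (1) + (1) + (-2) + (2) + (-2) + (-4) + (4)
  = 0.
Dividing by |G| = 16 gives 0/16 = 0, matching the row-orthogonality relation <chi_3, chi_2> = [chi_3 = chi_2].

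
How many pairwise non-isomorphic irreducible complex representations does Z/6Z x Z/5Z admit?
30

Working: The number of irreducible complex representations of a finite group equals its number of conjugacy classes. Z/6Z x Z/5Z is abelian of order 30, so every element is its own conjugacy class: 30 classes, so Z/6Z x Z/5Z (order 30) has exactly 30 irreducible complex representations.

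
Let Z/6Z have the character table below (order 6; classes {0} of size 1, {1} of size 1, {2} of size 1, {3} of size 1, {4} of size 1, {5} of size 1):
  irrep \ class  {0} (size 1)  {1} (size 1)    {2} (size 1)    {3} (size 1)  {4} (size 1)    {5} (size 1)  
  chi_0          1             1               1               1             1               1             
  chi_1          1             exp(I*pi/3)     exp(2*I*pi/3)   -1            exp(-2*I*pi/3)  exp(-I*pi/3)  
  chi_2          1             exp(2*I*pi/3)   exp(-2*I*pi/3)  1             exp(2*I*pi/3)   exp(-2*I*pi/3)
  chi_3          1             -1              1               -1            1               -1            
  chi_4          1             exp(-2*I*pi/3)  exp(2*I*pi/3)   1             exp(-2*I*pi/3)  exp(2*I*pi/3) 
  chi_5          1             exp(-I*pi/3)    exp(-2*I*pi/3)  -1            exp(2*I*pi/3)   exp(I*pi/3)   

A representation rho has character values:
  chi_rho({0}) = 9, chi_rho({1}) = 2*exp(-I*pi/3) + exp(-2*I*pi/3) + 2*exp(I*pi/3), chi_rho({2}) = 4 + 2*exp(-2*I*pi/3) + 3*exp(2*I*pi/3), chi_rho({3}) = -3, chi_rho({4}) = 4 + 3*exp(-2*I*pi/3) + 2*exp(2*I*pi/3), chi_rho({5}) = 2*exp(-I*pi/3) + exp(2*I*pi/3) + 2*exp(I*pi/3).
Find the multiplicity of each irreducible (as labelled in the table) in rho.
Multiplicities: chi_0: 2, chi_1: 2, chi_2: 0, chi_3: 2, chi_4: 1, chi_5: 2.

Derivation: Use <chi_rho, chi> = (1/|G|) sum_C |C| * chi_rho(C) * conj(chi(C)) with |G| = 6 for each irreducible chi in the table:
  <chi_rho, chi_0> = (1/6)[1*(9)*conj(1) + 1*(2*exp(-I*pi/3) + exp(-2*I*pi/3) + 2*exp(I*pi/3))*conj(1) + 1*(4 + 2*exp(-2*I*pi/3) + 3*exp(2*I*pi/3))*conj(1) + 1*(-3)*conj(1) + 1*(4 + 3*exp(-2*I*pi/3) + 2*exp(2*I*pi/3))*conj(1) + 1*(2*exp(-I*pi/3) + exp(2*I*pi/3) + 2*exp(I*pi/3))*conj(1)]
      = (1/6)[(9) + (2*exp(-I*pi/3) + exp(-2*I*pi/3) + 2*exp(I*pi/3)) + (4 + 2*exp(-2*I*pi/3) + 3*exp(2*I*pi/3)) + (-3) + (4 + 3*exp(-2*I*pi/3) + 2*exp(2*I*pi/3)) + (2*exp(-I*pi/3) + exp(2*I*pi/3) + 2*exp(I*pi/3))] = 12/6 = 2
  <chi_rho, chi_1> = (1/6)[1*(9)*conj(1) + 1*(2*exp(-I*pi/3) + exp(-2*I*pi/3) + 2*exp(I*pi/3))*conj(exp(I*pi/3)) + 1*(4 + 2*exp(-2*I*pi/3) + 3*exp(2*I*pi/3))*conj(exp(2*I*pi/3)) + 1*(-3)*conj(-1) + 1*(4 + 3*exp(-2*I*pi/3) + 2*exp(2*I*pi/3))*conj(exp(-2*I*pi/3)) + 1*(2*exp(-I*pi/3) + exp(2*I*pi/3) + 2*exp(I*pi/3))*conj(exp(-I*pi/3))]
      = (1/6)[(9) + (1 + 2*exp(-2*I*pi/3)) + (3 + 4*exp(-2*I*pi/3) + 2*exp(2*I*pi/3)) + (3) + (3 + 2*exp(-2*I*pi/3) + 4*exp(2*I*pi/3)) + (1 + 2*exp(2*I*pi/3))] = 12/6 = 2
  <chi_rho, chi_2> = (1/6)[1*(9)*conj(1) + 1*(2*exp(-I*pi/3) + exp(-2*I*pi/3) + 2*exp(I*pi/3))*conj(exp(2*I*pi/3)) + 1*(4 + 2*exp(-2*I*pi/3) + 3*exp(2*I*pi/3))*conj(exp(-2*I*pi/3)) + 1*(-3)*conj(1) + 1*(4 + 3*exp(-2*I*pi/3) + 2*exp(2*I*pi/3))*conj(exp(2*I*pi/3)) + 1*(2*exp(-I*pi/3) + exp(2*I*pi/3) + 2*exp(I*pi/3))*conj(exp(-2*I*pi/3))]
      = (1/6)[(9) + (-2 + 2*exp(-I*pi/3) + exp(2*I*pi/3)) + (2 + 3*exp(-2*I*pi/3) + 4*exp(2*I*pi/3)) + (-3) + (2 + 4*exp(-2*I*pi/3) + 3*exp(2*I*pi/3)) + (-2 + exp(-2*I*pi/3) + 2*exp(I*pi/3))] = 0/6 = 0
  <chi_rho, chi_3> = (1/6)[1*(9)*conj(1) + 1*(2*exp(-I*pi/3) + exp(-2*I*pi/3) + 2*exp(I*pi/3))*conj(-1) + 1*(4 + 2*exp(-2*I*pi/3) + 3*exp(2*I*pi/3))*conj(1) + 1*(-3)*conj(-1) + 1*(4 + 3*exp(-2*I*pi/3) + 2*exp(2*I*pi/3))*conj(1) + 1*(2*exp(-I*pi/3) + exp(2*I*pi/3) + 2*exp(I*pi/3))*conj(-1)]
      = (1/6)[(9) + (-2*exp(I*pi/3) - exp(-2*I*pi/3) - 2*exp(-I*pi/3)) + (4 + 2*exp(-2*I*pi/3) + 3*exp(2*I*pi/3)) + (3) + (4 + 3*exp(-2*I*pi/3) + 2*exp(2*I*pi/3)) + (-2*exp(I*pi/3) - exp(2*I*pi/3) - 2*exp(-I*pi/3))] = 12/6 = 2
  <chi_rho, chi_4> = (1/6)[1*(9)*conj(1) + 1*(2*exp(-I*pi/3) + exp(-2*I*pi/3) + 2*exp(I*pi/3))*conj(exp(-2*I*pi/3)) + 1*(4 + 2*exp(-2*I*pi/3) + 3*exp(2*I*pi/3))*conj(exp(2*I*pi/3)) + 1*(-3)*conj(1) + 1*(4 + 3*exp(-2*I*pi/3) + 2*exp(2*I*pi/3))*conj(exp(-2*I*pi/3)) + 1*(2*exp(-I*pi/3) + exp(2*I*pi/3) + 2*exp(I*pi/3))*conj(exp(2*I*pi/3))]
      = (1/6)[(9) + (-1 + 2*exp(I*pi/3)) + (3 + 4*exp(-2*I*pi/3) + 2*exp(2*I*pi/3)) + (-3) + (3 + 2*exp(-2*I*pi/3) + 4*exp(2*I*pi/3)) + (-1 + 2*exp(-I*pi/3))] = 6/6 = 1
  <chi_rho, chi_5> = (1/6)[1*(9)*conj(1) + 1*(2*exp(-I*pi/3) + exp(-2*I*pi/3) + 2*exp(I*pi/3))*conj(exp(-I*pi/3)) + 1*(4 + 2*exp(-2*I*pi/3) + 3*exp(2*I*pi/3))*conj(exp(-2*I*pi/3)) + 1*(-3)*conj(-1) + 1*(4 + 3*exp(-2*I*pi/3) + 2*exp(2*I*pi/3))*conj(exp(2*I*pi/3)) + 1*(2*exp(-I*pi/3) + exp(2*I*pi/3) + 2*exp(I*pi/3))*conj(exp(I*pi/3))]
      = (1/6)[(9) + (2 + exp(-I*pi/3) + 2*exp(2*I*pi/3)) + (2 + 3*exp(-2*I*pi/3) + 4*exp(2*I*pi/3)) + (3) + (2 + 4*exp(-2*I*pi/3) + 3*exp(2*I*pi/3)) + (2 + 2*exp(-2*I*pi/3) + exp(I*pi/3))] = 12/6 = 2
(Exp terms are combined using exp(i*s)*conj(exp(i*t)) = exp(i*(s-t)), and sums of them are collapsed using the identity that for every m > 1 the m distinct m-th roots of unity sum to 0, e.g. 1 + exp(2*I*pi/3) + exp(-2*I*pi/3) = 0.)
Dimension check: dim(rho) = sum (mult * dim) = 2*1 + 2*1 + 0*1 + 2*1 + 1*1 + 2*1 = 9 = chi_rho(e) = 9.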